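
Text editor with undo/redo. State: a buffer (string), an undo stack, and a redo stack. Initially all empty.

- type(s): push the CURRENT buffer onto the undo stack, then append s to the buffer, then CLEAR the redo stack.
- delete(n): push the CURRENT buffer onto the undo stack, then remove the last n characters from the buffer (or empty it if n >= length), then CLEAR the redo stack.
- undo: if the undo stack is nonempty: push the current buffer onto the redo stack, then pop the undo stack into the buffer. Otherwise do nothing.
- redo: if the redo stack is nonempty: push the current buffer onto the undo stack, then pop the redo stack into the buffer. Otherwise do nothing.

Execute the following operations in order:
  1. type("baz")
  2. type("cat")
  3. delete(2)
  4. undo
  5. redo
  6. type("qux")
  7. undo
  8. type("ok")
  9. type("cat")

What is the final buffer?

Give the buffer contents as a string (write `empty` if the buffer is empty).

Answer: bazcokcat

Derivation:
After op 1 (type): buf='baz' undo_depth=1 redo_depth=0
After op 2 (type): buf='bazcat' undo_depth=2 redo_depth=0
After op 3 (delete): buf='bazc' undo_depth=3 redo_depth=0
After op 4 (undo): buf='bazcat' undo_depth=2 redo_depth=1
After op 5 (redo): buf='bazc' undo_depth=3 redo_depth=0
After op 6 (type): buf='bazcqux' undo_depth=4 redo_depth=0
After op 7 (undo): buf='bazc' undo_depth=3 redo_depth=1
After op 8 (type): buf='bazcok' undo_depth=4 redo_depth=0
After op 9 (type): buf='bazcokcat' undo_depth=5 redo_depth=0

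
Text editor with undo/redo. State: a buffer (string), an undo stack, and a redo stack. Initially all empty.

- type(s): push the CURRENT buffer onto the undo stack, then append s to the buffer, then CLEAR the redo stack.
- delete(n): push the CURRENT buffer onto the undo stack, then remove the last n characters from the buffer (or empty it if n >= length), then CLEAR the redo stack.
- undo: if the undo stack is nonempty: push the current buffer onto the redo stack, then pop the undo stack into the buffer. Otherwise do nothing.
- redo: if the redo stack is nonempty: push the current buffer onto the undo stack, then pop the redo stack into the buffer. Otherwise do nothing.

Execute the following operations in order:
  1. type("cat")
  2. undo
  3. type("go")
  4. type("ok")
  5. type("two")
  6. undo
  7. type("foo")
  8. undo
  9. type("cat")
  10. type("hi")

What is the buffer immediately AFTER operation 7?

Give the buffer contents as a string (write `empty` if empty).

After op 1 (type): buf='cat' undo_depth=1 redo_depth=0
After op 2 (undo): buf='(empty)' undo_depth=0 redo_depth=1
After op 3 (type): buf='go' undo_depth=1 redo_depth=0
After op 4 (type): buf='gook' undo_depth=2 redo_depth=0
After op 5 (type): buf='gooktwo' undo_depth=3 redo_depth=0
After op 6 (undo): buf='gook' undo_depth=2 redo_depth=1
After op 7 (type): buf='gookfoo' undo_depth=3 redo_depth=0

Answer: gookfoo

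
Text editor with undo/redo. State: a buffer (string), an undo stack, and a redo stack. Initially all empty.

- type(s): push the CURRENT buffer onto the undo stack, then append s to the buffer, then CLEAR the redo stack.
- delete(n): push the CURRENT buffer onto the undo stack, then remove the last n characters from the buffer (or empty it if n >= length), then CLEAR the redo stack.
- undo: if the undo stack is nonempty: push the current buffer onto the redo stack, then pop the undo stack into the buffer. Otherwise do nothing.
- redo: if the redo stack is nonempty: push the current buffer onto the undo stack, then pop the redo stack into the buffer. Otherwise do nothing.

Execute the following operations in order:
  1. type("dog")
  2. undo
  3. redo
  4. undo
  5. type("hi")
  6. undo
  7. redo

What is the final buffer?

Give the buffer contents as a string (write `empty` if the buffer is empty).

Answer: hi

Derivation:
After op 1 (type): buf='dog' undo_depth=1 redo_depth=0
After op 2 (undo): buf='(empty)' undo_depth=0 redo_depth=1
After op 3 (redo): buf='dog' undo_depth=1 redo_depth=0
After op 4 (undo): buf='(empty)' undo_depth=0 redo_depth=1
After op 5 (type): buf='hi' undo_depth=1 redo_depth=0
After op 6 (undo): buf='(empty)' undo_depth=0 redo_depth=1
After op 7 (redo): buf='hi' undo_depth=1 redo_depth=0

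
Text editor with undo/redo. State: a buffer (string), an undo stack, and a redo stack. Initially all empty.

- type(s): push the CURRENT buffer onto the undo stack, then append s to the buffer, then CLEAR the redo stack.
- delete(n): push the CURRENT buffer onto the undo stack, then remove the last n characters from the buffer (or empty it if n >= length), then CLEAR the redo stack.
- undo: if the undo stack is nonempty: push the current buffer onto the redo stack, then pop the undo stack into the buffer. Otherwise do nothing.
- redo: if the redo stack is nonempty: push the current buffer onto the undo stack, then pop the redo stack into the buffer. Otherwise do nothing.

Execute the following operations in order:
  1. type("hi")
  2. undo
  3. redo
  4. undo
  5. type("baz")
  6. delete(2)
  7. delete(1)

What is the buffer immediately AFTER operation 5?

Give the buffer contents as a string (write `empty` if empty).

After op 1 (type): buf='hi' undo_depth=1 redo_depth=0
After op 2 (undo): buf='(empty)' undo_depth=0 redo_depth=1
After op 3 (redo): buf='hi' undo_depth=1 redo_depth=0
After op 4 (undo): buf='(empty)' undo_depth=0 redo_depth=1
After op 5 (type): buf='baz' undo_depth=1 redo_depth=0

Answer: baz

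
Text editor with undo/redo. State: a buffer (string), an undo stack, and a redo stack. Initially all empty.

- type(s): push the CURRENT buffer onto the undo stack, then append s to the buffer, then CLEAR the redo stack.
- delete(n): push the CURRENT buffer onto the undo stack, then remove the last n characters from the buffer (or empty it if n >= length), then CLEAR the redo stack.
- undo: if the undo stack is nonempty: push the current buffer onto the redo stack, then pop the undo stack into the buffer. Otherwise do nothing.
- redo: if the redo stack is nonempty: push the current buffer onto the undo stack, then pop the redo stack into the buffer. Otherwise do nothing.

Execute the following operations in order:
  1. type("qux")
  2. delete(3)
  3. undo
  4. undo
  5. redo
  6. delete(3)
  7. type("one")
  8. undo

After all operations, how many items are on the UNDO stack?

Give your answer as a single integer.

After op 1 (type): buf='qux' undo_depth=1 redo_depth=0
After op 2 (delete): buf='(empty)' undo_depth=2 redo_depth=0
After op 3 (undo): buf='qux' undo_depth=1 redo_depth=1
After op 4 (undo): buf='(empty)' undo_depth=0 redo_depth=2
After op 5 (redo): buf='qux' undo_depth=1 redo_depth=1
After op 6 (delete): buf='(empty)' undo_depth=2 redo_depth=0
After op 7 (type): buf='one' undo_depth=3 redo_depth=0
After op 8 (undo): buf='(empty)' undo_depth=2 redo_depth=1

Answer: 2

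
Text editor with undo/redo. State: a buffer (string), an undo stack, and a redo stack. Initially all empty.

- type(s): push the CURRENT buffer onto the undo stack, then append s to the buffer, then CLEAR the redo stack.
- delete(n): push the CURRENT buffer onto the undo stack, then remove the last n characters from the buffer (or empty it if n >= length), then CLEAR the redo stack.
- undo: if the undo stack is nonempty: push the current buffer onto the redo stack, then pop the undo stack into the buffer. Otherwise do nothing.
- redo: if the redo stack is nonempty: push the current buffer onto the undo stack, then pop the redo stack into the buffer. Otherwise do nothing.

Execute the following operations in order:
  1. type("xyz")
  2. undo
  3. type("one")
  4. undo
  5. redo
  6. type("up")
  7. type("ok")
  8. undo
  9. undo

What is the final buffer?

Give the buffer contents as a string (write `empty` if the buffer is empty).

Answer: one

Derivation:
After op 1 (type): buf='xyz' undo_depth=1 redo_depth=0
After op 2 (undo): buf='(empty)' undo_depth=0 redo_depth=1
After op 3 (type): buf='one' undo_depth=1 redo_depth=0
After op 4 (undo): buf='(empty)' undo_depth=0 redo_depth=1
After op 5 (redo): buf='one' undo_depth=1 redo_depth=0
After op 6 (type): buf='oneup' undo_depth=2 redo_depth=0
After op 7 (type): buf='oneupok' undo_depth=3 redo_depth=0
After op 8 (undo): buf='oneup' undo_depth=2 redo_depth=1
After op 9 (undo): buf='one' undo_depth=1 redo_depth=2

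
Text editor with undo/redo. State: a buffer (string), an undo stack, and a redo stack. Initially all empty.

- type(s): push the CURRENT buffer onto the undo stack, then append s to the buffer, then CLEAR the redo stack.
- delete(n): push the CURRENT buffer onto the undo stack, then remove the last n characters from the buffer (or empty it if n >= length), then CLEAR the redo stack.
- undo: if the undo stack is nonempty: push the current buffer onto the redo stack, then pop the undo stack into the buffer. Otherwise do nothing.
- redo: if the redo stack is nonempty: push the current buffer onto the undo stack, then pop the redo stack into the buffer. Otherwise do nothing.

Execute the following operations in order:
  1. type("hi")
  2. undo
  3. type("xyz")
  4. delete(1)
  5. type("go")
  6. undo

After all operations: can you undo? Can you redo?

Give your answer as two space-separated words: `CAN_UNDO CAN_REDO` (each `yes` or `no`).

After op 1 (type): buf='hi' undo_depth=1 redo_depth=0
After op 2 (undo): buf='(empty)' undo_depth=0 redo_depth=1
After op 3 (type): buf='xyz' undo_depth=1 redo_depth=0
After op 4 (delete): buf='xy' undo_depth=2 redo_depth=0
After op 5 (type): buf='xygo' undo_depth=3 redo_depth=0
After op 6 (undo): buf='xy' undo_depth=2 redo_depth=1

Answer: yes yes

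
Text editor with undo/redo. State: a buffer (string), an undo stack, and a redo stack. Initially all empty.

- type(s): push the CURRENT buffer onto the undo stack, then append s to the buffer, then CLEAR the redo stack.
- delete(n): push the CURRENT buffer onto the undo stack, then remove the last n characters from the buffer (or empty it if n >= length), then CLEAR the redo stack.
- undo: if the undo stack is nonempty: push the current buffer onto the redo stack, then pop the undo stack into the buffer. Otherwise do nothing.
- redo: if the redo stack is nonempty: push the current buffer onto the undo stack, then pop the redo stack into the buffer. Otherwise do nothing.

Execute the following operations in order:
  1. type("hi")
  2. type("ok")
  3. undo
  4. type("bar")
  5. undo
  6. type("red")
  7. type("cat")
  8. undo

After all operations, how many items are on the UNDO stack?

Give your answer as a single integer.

Answer: 2

Derivation:
After op 1 (type): buf='hi' undo_depth=1 redo_depth=0
After op 2 (type): buf='hiok' undo_depth=2 redo_depth=0
After op 3 (undo): buf='hi' undo_depth=1 redo_depth=1
After op 4 (type): buf='hibar' undo_depth=2 redo_depth=0
After op 5 (undo): buf='hi' undo_depth=1 redo_depth=1
After op 6 (type): buf='hired' undo_depth=2 redo_depth=0
After op 7 (type): buf='hiredcat' undo_depth=3 redo_depth=0
After op 8 (undo): buf='hired' undo_depth=2 redo_depth=1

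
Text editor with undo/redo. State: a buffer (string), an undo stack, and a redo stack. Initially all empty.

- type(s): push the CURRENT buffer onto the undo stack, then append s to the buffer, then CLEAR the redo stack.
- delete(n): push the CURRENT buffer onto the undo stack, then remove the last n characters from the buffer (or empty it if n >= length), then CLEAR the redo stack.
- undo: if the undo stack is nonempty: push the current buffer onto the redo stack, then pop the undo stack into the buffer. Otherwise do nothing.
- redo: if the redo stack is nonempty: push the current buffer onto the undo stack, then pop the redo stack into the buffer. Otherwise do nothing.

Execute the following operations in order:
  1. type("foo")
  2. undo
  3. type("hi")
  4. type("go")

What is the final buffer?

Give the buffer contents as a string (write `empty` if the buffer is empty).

After op 1 (type): buf='foo' undo_depth=1 redo_depth=0
After op 2 (undo): buf='(empty)' undo_depth=0 redo_depth=1
After op 3 (type): buf='hi' undo_depth=1 redo_depth=0
After op 4 (type): buf='higo' undo_depth=2 redo_depth=0

Answer: higo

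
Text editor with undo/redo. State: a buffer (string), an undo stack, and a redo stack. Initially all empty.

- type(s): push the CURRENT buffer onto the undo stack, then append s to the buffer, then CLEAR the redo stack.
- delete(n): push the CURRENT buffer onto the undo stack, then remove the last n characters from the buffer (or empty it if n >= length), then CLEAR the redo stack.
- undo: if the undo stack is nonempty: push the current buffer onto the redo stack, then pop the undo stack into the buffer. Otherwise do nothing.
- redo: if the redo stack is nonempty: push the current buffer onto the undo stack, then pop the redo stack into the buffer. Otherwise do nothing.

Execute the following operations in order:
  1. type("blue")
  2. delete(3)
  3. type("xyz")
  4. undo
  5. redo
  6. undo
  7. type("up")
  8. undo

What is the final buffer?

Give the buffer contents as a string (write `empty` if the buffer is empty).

After op 1 (type): buf='blue' undo_depth=1 redo_depth=0
After op 2 (delete): buf='b' undo_depth=2 redo_depth=0
After op 3 (type): buf='bxyz' undo_depth=3 redo_depth=0
After op 4 (undo): buf='b' undo_depth=2 redo_depth=1
After op 5 (redo): buf='bxyz' undo_depth=3 redo_depth=0
After op 6 (undo): buf='b' undo_depth=2 redo_depth=1
After op 7 (type): buf='bup' undo_depth=3 redo_depth=0
After op 8 (undo): buf='b' undo_depth=2 redo_depth=1

Answer: b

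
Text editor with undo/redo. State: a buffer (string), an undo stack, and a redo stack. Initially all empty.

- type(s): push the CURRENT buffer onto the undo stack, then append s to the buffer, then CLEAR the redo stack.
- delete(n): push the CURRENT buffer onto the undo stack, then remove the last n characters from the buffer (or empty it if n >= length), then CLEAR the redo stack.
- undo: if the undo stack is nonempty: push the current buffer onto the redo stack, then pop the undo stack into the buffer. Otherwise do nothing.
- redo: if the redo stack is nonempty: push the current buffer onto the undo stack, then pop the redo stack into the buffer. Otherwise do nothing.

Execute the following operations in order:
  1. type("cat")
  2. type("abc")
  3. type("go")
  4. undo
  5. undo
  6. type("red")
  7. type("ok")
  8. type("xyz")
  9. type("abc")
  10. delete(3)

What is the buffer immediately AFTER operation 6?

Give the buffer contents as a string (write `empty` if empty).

Answer: catred

Derivation:
After op 1 (type): buf='cat' undo_depth=1 redo_depth=0
After op 2 (type): buf='catabc' undo_depth=2 redo_depth=0
After op 3 (type): buf='catabcgo' undo_depth=3 redo_depth=0
After op 4 (undo): buf='catabc' undo_depth=2 redo_depth=1
After op 5 (undo): buf='cat' undo_depth=1 redo_depth=2
After op 6 (type): buf='catred' undo_depth=2 redo_depth=0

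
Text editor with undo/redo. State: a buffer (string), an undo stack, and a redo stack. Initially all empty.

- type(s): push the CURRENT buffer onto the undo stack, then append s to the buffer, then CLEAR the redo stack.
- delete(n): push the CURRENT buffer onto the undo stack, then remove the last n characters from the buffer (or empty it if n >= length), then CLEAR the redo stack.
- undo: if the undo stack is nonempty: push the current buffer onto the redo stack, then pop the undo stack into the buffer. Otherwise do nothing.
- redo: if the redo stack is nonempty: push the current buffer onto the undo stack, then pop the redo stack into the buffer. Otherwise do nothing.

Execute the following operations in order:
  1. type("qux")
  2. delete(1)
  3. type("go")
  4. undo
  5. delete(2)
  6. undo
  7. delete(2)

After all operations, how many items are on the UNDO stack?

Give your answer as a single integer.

Answer: 3

Derivation:
After op 1 (type): buf='qux' undo_depth=1 redo_depth=0
After op 2 (delete): buf='qu' undo_depth=2 redo_depth=0
After op 3 (type): buf='qugo' undo_depth=3 redo_depth=0
After op 4 (undo): buf='qu' undo_depth=2 redo_depth=1
After op 5 (delete): buf='(empty)' undo_depth=3 redo_depth=0
After op 6 (undo): buf='qu' undo_depth=2 redo_depth=1
After op 7 (delete): buf='(empty)' undo_depth=3 redo_depth=0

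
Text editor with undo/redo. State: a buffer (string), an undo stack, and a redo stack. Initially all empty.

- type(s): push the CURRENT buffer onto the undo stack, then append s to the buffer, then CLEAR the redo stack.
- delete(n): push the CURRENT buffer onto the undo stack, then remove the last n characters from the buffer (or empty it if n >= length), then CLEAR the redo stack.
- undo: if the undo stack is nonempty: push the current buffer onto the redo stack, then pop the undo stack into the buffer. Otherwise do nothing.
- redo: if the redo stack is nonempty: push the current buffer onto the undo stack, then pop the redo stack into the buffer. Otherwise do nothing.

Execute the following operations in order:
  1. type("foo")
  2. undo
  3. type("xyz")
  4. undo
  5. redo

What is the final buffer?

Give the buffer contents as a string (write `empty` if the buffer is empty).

Answer: xyz

Derivation:
After op 1 (type): buf='foo' undo_depth=1 redo_depth=0
After op 2 (undo): buf='(empty)' undo_depth=0 redo_depth=1
After op 3 (type): buf='xyz' undo_depth=1 redo_depth=0
After op 4 (undo): buf='(empty)' undo_depth=0 redo_depth=1
After op 5 (redo): buf='xyz' undo_depth=1 redo_depth=0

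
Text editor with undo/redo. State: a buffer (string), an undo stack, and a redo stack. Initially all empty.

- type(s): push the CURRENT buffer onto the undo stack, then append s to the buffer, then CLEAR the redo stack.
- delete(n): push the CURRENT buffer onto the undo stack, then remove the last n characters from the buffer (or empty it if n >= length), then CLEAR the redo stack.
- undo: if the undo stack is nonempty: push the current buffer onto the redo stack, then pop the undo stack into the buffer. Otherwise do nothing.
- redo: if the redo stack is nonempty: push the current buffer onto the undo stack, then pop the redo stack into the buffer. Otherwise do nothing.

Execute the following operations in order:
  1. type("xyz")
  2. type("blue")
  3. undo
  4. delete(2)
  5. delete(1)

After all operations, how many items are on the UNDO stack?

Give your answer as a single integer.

After op 1 (type): buf='xyz' undo_depth=1 redo_depth=0
After op 2 (type): buf='xyzblue' undo_depth=2 redo_depth=0
After op 3 (undo): buf='xyz' undo_depth=1 redo_depth=1
After op 4 (delete): buf='x' undo_depth=2 redo_depth=0
After op 5 (delete): buf='(empty)' undo_depth=3 redo_depth=0

Answer: 3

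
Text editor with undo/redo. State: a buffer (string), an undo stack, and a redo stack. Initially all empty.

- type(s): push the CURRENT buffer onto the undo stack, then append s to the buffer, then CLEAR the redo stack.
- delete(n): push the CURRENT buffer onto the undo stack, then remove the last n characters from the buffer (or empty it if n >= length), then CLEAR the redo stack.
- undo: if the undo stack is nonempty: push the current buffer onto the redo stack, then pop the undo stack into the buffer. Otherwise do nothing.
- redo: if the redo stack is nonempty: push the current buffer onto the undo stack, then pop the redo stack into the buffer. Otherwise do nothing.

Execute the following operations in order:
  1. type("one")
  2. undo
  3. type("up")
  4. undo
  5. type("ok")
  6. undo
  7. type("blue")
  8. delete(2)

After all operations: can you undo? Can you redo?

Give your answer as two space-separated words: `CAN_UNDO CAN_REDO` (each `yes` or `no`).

Answer: yes no

Derivation:
After op 1 (type): buf='one' undo_depth=1 redo_depth=0
After op 2 (undo): buf='(empty)' undo_depth=0 redo_depth=1
After op 3 (type): buf='up' undo_depth=1 redo_depth=0
After op 4 (undo): buf='(empty)' undo_depth=0 redo_depth=1
After op 5 (type): buf='ok' undo_depth=1 redo_depth=0
After op 6 (undo): buf='(empty)' undo_depth=0 redo_depth=1
After op 7 (type): buf='blue' undo_depth=1 redo_depth=0
After op 8 (delete): buf='bl' undo_depth=2 redo_depth=0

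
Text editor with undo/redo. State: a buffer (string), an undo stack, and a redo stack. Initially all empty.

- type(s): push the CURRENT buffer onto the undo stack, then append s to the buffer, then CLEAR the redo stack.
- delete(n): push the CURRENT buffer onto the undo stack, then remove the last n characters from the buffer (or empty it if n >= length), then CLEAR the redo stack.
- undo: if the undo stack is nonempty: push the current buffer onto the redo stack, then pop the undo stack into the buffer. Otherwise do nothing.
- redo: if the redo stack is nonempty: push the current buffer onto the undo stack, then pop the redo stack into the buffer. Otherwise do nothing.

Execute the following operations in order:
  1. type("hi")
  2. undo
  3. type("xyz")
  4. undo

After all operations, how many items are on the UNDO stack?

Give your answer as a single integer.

After op 1 (type): buf='hi' undo_depth=1 redo_depth=0
After op 2 (undo): buf='(empty)' undo_depth=0 redo_depth=1
After op 3 (type): buf='xyz' undo_depth=1 redo_depth=0
After op 4 (undo): buf='(empty)' undo_depth=0 redo_depth=1

Answer: 0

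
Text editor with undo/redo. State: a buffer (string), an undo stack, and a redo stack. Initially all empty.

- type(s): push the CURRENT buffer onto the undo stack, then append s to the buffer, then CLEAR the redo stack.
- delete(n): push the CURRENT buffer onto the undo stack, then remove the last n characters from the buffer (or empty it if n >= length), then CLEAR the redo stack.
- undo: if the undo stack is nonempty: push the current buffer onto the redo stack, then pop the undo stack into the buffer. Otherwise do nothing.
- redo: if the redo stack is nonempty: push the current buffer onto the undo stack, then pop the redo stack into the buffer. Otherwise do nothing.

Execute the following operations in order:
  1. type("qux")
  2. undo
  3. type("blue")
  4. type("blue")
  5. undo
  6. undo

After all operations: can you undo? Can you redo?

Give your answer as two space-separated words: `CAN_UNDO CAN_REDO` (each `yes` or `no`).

Answer: no yes

Derivation:
After op 1 (type): buf='qux' undo_depth=1 redo_depth=0
After op 2 (undo): buf='(empty)' undo_depth=0 redo_depth=1
After op 3 (type): buf='blue' undo_depth=1 redo_depth=0
After op 4 (type): buf='blueblue' undo_depth=2 redo_depth=0
After op 5 (undo): buf='blue' undo_depth=1 redo_depth=1
After op 6 (undo): buf='(empty)' undo_depth=0 redo_depth=2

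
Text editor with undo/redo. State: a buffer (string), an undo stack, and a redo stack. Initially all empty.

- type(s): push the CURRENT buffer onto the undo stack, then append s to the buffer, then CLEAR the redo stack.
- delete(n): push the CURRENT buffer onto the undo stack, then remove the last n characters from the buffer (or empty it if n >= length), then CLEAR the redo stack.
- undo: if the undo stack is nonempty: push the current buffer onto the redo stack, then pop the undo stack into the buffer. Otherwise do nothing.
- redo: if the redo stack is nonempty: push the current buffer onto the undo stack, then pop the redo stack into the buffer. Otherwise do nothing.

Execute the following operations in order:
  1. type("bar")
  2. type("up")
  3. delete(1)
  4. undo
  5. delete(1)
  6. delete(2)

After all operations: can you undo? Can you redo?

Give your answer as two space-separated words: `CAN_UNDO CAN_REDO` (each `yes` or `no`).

Answer: yes no

Derivation:
After op 1 (type): buf='bar' undo_depth=1 redo_depth=0
After op 2 (type): buf='barup' undo_depth=2 redo_depth=0
After op 3 (delete): buf='baru' undo_depth=3 redo_depth=0
After op 4 (undo): buf='barup' undo_depth=2 redo_depth=1
After op 5 (delete): buf='baru' undo_depth=3 redo_depth=0
After op 6 (delete): buf='ba' undo_depth=4 redo_depth=0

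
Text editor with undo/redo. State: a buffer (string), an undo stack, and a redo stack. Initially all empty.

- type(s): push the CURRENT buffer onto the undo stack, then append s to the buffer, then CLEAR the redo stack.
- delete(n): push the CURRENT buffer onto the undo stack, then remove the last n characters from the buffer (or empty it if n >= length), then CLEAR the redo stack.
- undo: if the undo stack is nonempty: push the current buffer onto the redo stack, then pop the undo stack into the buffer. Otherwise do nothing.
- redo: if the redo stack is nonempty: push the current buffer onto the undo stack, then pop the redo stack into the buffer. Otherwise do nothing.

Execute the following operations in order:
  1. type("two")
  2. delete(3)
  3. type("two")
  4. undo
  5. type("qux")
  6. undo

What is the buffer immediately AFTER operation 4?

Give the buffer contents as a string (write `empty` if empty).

Answer: empty

Derivation:
After op 1 (type): buf='two' undo_depth=1 redo_depth=0
After op 2 (delete): buf='(empty)' undo_depth=2 redo_depth=0
After op 3 (type): buf='two' undo_depth=3 redo_depth=0
After op 4 (undo): buf='(empty)' undo_depth=2 redo_depth=1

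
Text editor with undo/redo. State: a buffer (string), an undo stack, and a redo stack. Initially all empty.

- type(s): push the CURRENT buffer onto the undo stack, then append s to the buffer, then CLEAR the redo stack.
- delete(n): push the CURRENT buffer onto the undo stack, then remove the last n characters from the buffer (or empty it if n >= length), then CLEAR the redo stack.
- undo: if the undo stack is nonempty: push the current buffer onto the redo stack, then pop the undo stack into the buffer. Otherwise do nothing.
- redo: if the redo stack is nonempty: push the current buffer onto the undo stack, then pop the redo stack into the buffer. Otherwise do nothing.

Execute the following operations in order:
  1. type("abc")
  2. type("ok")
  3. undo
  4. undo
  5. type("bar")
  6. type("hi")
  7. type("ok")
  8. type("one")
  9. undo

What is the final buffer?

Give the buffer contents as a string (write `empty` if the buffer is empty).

Answer: barhiok

Derivation:
After op 1 (type): buf='abc' undo_depth=1 redo_depth=0
After op 2 (type): buf='abcok' undo_depth=2 redo_depth=0
After op 3 (undo): buf='abc' undo_depth=1 redo_depth=1
After op 4 (undo): buf='(empty)' undo_depth=0 redo_depth=2
After op 5 (type): buf='bar' undo_depth=1 redo_depth=0
After op 6 (type): buf='barhi' undo_depth=2 redo_depth=0
After op 7 (type): buf='barhiok' undo_depth=3 redo_depth=0
After op 8 (type): buf='barhiokone' undo_depth=4 redo_depth=0
After op 9 (undo): buf='barhiok' undo_depth=3 redo_depth=1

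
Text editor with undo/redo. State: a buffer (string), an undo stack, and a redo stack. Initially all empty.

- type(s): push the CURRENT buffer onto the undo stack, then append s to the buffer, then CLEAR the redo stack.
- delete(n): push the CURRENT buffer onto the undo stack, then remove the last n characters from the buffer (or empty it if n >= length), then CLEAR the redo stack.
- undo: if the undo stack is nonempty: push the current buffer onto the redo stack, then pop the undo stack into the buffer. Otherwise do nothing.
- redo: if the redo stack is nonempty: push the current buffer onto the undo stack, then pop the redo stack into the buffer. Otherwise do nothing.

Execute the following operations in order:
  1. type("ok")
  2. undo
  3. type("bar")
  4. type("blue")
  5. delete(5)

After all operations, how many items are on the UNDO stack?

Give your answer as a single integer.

After op 1 (type): buf='ok' undo_depth=1 redo_depth=0
After op 2 (undo): buf='(empty)' undo_depth=0 redo_depth=1
After op 3 (type): buf='bar' undo_depth=1 redo_depth=0
After op 4 (type): buf='barblue' undo_depth=2 redo_depth=0
After op 5 (delete): buf='ba' undo_depth=3 redo_depth=0

Answer: 3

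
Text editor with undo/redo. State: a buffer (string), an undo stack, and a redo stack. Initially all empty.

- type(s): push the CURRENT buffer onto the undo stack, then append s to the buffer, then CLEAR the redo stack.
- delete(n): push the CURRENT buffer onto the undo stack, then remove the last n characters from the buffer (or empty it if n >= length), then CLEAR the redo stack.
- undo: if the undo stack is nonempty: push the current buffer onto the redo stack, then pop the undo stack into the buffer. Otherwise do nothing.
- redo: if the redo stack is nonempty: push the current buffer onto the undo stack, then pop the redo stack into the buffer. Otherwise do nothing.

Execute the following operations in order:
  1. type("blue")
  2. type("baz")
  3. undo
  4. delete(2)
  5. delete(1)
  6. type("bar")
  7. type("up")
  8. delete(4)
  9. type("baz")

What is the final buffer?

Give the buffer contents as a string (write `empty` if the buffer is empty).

After op 1 (type): buf='blue' undo_depth=1 redo_depth=0
After op 2 (type): buf='bluebaz' undo_depth=2 redo_depth=0
After op 3 (undo): buf='blue' undo_depth=1 redo_depth=1
After op 4 (delete): buf='bl' undo_depth=2 redo_depth=0
After op 5 (delete): buf='b' undo_depth=3 redo_depth=0
After op 6 (type): buf='bbar' undo_depth=4 redo_depth=0
After op 7 (type): buf='bbarup' undo_depth=5 redo_depth=0
After op 8 (delete): buf='bb' undo_depth=6 redo_depth=0
After op 9 (type): buf='bbbaz' undo_depth=7 redo_depth=0

Answer: bbbaz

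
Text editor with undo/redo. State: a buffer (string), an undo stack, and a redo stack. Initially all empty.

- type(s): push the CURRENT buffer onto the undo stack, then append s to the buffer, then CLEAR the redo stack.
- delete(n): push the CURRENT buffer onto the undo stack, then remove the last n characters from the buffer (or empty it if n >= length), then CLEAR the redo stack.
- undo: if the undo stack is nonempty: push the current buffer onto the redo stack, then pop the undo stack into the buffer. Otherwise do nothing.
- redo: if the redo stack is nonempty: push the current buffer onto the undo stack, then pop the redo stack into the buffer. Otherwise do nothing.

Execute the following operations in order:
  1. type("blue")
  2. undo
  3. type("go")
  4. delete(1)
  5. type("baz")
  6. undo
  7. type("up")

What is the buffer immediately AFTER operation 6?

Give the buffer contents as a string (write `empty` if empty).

After op 1 (type): buf='blue' undo_depth=1 redo_depth=0
After op 2 (undo): buf='(empty)' undo_depth=0 redo_depth=1
After op 3 (type): buf='go' undo_depth=1 redo_depth=0
After op 4 (delete): buf='g' undo_depth=2 redo_depth=0
After op 5 (type): buf='gbaz' undo_depth=3 redo_depth=0
After op 6 (undo): buf='g' undo_depth=2 redo_depth=1

Answer: g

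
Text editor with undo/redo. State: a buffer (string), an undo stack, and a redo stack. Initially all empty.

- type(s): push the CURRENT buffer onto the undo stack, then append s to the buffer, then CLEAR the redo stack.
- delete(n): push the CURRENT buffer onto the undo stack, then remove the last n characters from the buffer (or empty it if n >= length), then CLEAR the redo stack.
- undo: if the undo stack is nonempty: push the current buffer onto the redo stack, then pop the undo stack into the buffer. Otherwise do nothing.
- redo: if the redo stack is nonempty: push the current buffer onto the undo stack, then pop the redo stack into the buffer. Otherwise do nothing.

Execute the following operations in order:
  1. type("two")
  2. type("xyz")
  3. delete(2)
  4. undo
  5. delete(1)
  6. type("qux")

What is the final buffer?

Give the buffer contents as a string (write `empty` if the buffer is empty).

Answer: twoxyqux

Derivation:
After op 1 (type): buf='two' undo_depth=1 redo_depth=0
After op 2 (type): buf='twoxyz' undo_depth=2 redo_depth=0
After op 3 (delete): buf='twox' undo_depth=3 redo_depth=0
After op 4 (undo): buf='twoxyz' undo_depth=2 redo_depth=1
After op 5 (delete): buf='twoxy' undo_depth=3 redo_depth=0
After op 6 (type): buf='twoxyqux' undo_depth=4 redo_depth=0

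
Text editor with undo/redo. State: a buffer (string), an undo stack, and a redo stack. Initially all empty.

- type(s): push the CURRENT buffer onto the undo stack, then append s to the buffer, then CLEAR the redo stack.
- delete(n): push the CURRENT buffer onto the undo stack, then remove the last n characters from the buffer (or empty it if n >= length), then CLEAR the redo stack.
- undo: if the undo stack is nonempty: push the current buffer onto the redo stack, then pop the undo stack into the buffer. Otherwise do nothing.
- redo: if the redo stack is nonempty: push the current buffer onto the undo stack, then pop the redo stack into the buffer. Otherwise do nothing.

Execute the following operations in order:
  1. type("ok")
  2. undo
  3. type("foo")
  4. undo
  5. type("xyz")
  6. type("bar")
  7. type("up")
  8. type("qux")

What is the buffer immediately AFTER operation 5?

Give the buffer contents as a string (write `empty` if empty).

Answer: xyz

Derivation:
After op 1 (type): buf='ok' undo_depth=1 redo_depth=0
After op 2 (undo): buf='(empty)' undo_depth=0 redo_depth=1
After op 3 (type): buf='foo' undo_depth=1 redo_depth=0
After op 4 (undo): buf='(empty)' undo_depth=0 redo_depth=1
After op 5 (type): buf='xyz' undo_depth=1 redo_depth=0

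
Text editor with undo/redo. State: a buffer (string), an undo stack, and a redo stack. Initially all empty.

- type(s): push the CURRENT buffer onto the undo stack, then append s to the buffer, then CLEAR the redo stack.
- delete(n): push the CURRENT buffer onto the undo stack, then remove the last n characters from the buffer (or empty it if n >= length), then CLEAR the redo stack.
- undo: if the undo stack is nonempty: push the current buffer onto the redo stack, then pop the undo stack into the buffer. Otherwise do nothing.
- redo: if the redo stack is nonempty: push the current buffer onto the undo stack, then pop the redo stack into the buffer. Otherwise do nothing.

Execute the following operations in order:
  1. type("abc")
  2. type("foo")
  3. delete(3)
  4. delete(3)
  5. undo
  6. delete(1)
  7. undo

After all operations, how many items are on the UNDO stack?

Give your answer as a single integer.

After op 1 (type): buf='abc' undo_depth=1 redo_depth=0
After op 2 (type): buf='abcfoo' undo_depth=2 redo_depth=0
After op 3 (delete): buf='abc' undo_depth=3 redo_depth=0
After op 4 (delete): buf='(empty)' undo_depth=4 redo_depth=0
After op 5 (undo): buf='abc' undo_depth=3 redo_depth=1
After op 6 (delete): buf='ab' undo_depth=4 redo_depth=0
After op 7 (undo): buf='abc' undo_depth=3 redo_depth=1

Answer: 3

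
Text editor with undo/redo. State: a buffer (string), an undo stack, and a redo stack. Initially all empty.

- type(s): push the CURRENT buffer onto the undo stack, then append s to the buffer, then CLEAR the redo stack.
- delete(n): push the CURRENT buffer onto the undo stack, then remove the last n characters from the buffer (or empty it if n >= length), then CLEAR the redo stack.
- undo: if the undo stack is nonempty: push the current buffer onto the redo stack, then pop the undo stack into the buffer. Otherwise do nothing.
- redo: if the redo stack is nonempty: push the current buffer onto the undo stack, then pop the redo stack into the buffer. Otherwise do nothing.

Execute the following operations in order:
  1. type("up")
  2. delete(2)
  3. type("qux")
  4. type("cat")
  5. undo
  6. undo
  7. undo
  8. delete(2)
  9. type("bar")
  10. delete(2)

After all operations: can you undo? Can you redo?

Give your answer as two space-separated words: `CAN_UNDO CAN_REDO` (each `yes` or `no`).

After op 1 (type): buf='up' undo_depth=1 redo_depth=0
After op 2 (delete): buf='(empty)' undo_depth=2 redo_depth=0
After op 3 (type): buf='qux' undo_depth=3 redo_depth=0
After op 4 (type): buf='quxcat' undo_depth=4 redo_depth=0
After op 5 (undo): buf='qux' undo_depth=3 redo_depth=1
After op 6 (undo): buf='(empty)' undo_depth=2 redo_depth=2
After op 7 (undo): buf='up' undo_depth=1 redo_depth=3
After op 8 (delete): buf='(empty)' undo_depth=2 redo_depth=0
After op 9 (type): buf='bar' undo_depth=3 redo_depth=0
After op 10 (delete): buf='b' undo_depth=4 redo_depth=0

Answer: yes no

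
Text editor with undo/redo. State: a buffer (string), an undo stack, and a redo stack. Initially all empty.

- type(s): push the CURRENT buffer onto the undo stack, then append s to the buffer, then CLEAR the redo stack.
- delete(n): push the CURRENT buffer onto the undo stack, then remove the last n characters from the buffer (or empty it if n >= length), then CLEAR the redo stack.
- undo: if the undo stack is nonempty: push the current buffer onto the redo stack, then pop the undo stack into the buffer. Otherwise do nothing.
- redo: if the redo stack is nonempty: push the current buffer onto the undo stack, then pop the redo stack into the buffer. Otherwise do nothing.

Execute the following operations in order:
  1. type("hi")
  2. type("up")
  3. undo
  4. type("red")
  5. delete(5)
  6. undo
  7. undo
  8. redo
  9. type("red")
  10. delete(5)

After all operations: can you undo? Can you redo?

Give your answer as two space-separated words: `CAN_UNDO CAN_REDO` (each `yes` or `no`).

After op 1 (type): buf='hi' undo_depth=1 redo_depth=0
After op 2 (type): buf='hiup' undo_depth=2 redo_depth=0
After op 3 (undo): buf='hi' undo_depth=1 redo_depth=1
After op 4 (type): buf='hired' undo_depth=2 redo_depth=0
After op 5 (delete): buf='(empty)' undo_depth=3 redo_depth=0
After op 6 (undo): buf='hired' undo_depth=2 redo_depth=1
After op 7 (undo): buf='hi' undo_depth=1 redo_depth=2
After op 8 (redo): buf='hired' undo_depth=2 redo_depth=1
After op 9 (type): buf='hiredred' undo_depth=3 redo_depth=0
After op 10 (delete): buf='hir' undo_depth=4 redo_depth=0

Answer: yes no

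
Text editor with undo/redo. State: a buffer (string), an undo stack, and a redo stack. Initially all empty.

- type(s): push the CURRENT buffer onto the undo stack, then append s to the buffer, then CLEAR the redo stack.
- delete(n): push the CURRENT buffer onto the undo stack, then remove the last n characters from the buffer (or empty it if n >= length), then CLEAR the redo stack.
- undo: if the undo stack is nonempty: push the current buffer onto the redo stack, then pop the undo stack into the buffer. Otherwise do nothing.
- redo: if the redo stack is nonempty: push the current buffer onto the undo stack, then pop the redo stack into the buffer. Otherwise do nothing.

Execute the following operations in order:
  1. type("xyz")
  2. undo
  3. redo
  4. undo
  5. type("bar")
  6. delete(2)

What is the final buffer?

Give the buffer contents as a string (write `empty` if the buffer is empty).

After op 1 (type): buf='xyz' undo_depth=1 redo_depth=0
After op 2 (undo): buf='(empty)' undo_depth=0 redo_depth=1
After op 3 (redo): buf='xyz' undo_depth=1 redo_depth=0
After op 4 (undo): buf='(empty)' undo_depth=0 redo_depth=1
After op 5 (type): buf='bar' undo_depth=1 redo_depth=0
After op 6 (delete): buf='b' undo_depth=2 redo_depth=0

Answer: b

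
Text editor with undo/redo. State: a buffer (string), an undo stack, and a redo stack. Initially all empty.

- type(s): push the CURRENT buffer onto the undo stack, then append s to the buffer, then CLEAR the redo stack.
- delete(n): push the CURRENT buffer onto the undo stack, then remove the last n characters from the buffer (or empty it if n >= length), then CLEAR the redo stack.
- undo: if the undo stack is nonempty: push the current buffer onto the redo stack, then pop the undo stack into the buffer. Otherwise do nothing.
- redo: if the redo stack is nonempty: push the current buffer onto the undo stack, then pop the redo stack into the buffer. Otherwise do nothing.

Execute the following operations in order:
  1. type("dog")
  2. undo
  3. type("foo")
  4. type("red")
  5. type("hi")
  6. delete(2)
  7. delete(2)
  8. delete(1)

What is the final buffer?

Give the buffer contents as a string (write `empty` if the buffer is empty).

After op 1 (type): buf='dog' undo_depth=1 redo_depth=0
After op 2 (undo): buf='(empty)' undo_depth=0 redo_depth=1
After op 3 (type): buf='foo' undo_depth=1 redo_depth=0
After op 4 (type): buf='foored' undo_depth=2 redo_depth=0
After op 5 (type): buf='fooredhi' undo_depth=3 redo_depth=0
After op 6 (delete): buf='foored' undo_depth=4 redo_depth=0
After op 7 (delete): buf='foor' undo_depth=5 redo_depth=0
After op 8 (delete): buf='foo' undo_depth=6 redo_depth=0

Answer: foo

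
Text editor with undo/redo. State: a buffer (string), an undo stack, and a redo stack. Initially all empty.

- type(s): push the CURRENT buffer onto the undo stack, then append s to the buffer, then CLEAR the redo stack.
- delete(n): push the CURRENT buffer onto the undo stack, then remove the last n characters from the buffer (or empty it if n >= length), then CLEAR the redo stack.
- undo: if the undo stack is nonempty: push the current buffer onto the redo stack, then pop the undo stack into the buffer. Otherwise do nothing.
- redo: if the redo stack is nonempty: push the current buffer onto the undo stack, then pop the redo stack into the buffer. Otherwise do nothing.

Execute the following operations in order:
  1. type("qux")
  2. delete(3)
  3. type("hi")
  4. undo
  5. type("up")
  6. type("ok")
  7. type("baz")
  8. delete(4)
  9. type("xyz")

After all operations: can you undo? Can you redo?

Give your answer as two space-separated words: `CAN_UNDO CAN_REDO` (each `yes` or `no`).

Answer: yes no

Derivation:
After op 1 (type): buf='qux' undo_depth=1 redo_depth=0
After op 2 (delete): buf='(empty)' undo_depth=2 redo_depth=0
After op 3 (type): buf='hi' undo_depth=3 redo_depth=0
After op 4 (undo): buf='(empty)' undo_depth=2 redo_depth=1
After op 5 (type): buf='up' undo_depth=3 redo_depth=0
After op 6 (type): buf='upok' undo_depth=4 redo_depth=0
After op 7 (type): buf='upokbaz' undo_depth=5 redo_depth=0
After op 8 (delete): buf='upo' undo_depth=6 redo_depth=0
After op 9 (type): buf='upoxyz' undo_depth=7 redo_depth=0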